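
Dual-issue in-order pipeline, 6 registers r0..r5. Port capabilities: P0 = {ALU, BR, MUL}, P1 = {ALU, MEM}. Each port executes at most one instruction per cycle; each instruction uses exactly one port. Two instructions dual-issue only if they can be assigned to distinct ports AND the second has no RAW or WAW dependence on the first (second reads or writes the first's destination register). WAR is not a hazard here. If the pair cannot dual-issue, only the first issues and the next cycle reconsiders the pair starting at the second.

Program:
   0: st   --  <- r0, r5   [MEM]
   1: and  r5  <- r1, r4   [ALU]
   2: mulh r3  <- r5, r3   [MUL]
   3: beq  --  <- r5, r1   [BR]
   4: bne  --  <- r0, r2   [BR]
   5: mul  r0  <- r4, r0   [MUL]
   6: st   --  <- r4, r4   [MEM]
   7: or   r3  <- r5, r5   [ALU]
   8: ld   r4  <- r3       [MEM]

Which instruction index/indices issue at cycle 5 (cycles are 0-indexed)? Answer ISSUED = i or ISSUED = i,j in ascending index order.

  cy0 -> i0+i1 (st;and) 2-wide
  cy1 -> i2 (mulh) no-port MUL/BR
  cy2 -> i3 (beq) no-port BR/BR
  cy3 -> i4 (bne) no-port BR/MUL
  cy4 -> i5+i6 (mul;st) 2-wide
  cy5 -> i7 (or) RAW r3
  cy6 -> i8 (ld) tail

ISSUED = 7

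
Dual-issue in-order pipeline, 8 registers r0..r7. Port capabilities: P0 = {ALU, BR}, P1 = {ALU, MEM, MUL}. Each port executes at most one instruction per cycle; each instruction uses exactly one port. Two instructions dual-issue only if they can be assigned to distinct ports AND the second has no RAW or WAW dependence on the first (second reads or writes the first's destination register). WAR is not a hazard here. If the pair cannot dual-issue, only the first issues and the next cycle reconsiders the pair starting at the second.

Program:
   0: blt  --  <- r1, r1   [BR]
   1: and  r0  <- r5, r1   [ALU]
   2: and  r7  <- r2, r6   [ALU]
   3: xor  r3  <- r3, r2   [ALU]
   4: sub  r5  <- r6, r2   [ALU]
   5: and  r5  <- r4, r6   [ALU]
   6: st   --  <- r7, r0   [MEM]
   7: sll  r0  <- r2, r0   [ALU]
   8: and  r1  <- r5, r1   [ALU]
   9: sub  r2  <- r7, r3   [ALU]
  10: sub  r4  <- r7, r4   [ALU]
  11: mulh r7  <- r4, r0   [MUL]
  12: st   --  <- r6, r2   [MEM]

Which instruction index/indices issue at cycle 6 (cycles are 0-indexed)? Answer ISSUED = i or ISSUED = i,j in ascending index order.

ISSUED = 11

  cy0 -> i0,i1 (blt.BR/and.ALU) 2-wide
  cy1 -> i2,i3 (and.ALU/xor.ALU) 2-wide
  cy2 -> i4 (sub.ALU) WAW r5
  cy3 -> i5,i6 (and.ALU/st.MEM) 2-wide
  cy4 -> i7,i8 (sll.ALU/and.ALU) 2-wide
  cy5 -> i9,i10 (sub.ALU/sub.ALU) 2-wide
  cy6 -> i11 (mulh.MUL) no-port MUL/MEM
  cy7 -> i12 (st.MEM) tail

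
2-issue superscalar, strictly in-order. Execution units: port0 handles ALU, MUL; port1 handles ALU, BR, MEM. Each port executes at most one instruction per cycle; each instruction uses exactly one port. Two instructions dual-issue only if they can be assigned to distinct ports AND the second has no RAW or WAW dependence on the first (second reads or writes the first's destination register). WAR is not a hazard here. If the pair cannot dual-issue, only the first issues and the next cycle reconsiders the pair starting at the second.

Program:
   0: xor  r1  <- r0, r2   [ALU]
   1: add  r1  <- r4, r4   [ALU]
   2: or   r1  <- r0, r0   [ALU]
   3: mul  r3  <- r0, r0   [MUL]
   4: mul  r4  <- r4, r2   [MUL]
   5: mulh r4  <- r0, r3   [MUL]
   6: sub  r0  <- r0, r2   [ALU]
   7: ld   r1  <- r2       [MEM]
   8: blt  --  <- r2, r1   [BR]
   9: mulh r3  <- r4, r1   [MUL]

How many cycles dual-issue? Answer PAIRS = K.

PAIRS = 3

[0] i0  xor.ALU  -- WAW r1
[1] i1  add.ALU  -- WAW r1
[2] i2+i3  or.ALU/mul.MUL  -- dual
[3] i4  mul.MUL  -- no-port MUL/MUL
[4] i5+i6  mulh.MUL/sub.ALU  -- dual
[5] i7  ld.MEM  -- no-port MEM/BR
[6] i8+i9  blt.BR/mulh.MUL  -- dual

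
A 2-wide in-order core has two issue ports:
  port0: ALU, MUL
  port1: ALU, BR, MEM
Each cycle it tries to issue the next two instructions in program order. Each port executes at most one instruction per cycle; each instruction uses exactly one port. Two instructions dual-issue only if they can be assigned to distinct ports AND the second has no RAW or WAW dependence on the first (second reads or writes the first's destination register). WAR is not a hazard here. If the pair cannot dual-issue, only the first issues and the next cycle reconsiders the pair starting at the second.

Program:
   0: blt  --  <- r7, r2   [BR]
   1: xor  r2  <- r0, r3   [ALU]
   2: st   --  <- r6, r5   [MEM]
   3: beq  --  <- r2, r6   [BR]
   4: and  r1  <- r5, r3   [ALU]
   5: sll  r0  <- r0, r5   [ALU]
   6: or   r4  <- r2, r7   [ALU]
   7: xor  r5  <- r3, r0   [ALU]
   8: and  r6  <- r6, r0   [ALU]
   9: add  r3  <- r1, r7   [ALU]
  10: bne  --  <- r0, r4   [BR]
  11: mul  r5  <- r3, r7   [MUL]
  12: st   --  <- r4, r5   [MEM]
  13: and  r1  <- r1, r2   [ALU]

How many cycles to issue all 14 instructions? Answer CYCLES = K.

CYCLES = 8

  cy0 -> i0,i1 (blt.BR/xor.ALU) dual
  cy1 -> i2 (st.MEM) no-port MEM/BR
  cy2 -> i3,i4 (beq.BR/and.ALU) dual
  cy3 -> i5,i6 (sll.ALU/or.ALU) dual
  cy4 -> i7,i8 (xor.ALU/and.ALU) dual
  cy5 -> i9,i10 (add.ALU/bne.BR) dual
  cy6 -> i11 (mul.MUL) RAW r5
  cy7 -> i12,i13 (st.MEM/and.ALU) dual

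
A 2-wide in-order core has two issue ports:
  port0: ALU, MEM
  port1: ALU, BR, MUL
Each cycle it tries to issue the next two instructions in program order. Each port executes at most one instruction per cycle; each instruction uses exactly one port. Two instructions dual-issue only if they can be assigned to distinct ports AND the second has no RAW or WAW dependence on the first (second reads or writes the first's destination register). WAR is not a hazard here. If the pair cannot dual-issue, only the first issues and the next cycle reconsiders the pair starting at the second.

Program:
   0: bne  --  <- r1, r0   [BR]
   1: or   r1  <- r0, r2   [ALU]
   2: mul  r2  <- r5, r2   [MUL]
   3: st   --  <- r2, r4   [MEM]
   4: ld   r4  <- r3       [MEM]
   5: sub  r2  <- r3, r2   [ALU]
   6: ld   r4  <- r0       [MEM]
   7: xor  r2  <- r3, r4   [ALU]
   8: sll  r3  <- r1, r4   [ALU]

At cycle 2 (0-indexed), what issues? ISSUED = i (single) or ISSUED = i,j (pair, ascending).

c0: i0/i1 bne.BR+or.ALU  pair
c1: i2 mul.MUL  RAW r2
c2: i3 st.MEM  no-port MEM/MEM
c3: i4/i5 ld.MEM+sub.ALU  pair
c4: i6 ld.MEM  RAW r4
c5: i7/i8 xor.ALU+sll.ALU  pair

ISSUED = 3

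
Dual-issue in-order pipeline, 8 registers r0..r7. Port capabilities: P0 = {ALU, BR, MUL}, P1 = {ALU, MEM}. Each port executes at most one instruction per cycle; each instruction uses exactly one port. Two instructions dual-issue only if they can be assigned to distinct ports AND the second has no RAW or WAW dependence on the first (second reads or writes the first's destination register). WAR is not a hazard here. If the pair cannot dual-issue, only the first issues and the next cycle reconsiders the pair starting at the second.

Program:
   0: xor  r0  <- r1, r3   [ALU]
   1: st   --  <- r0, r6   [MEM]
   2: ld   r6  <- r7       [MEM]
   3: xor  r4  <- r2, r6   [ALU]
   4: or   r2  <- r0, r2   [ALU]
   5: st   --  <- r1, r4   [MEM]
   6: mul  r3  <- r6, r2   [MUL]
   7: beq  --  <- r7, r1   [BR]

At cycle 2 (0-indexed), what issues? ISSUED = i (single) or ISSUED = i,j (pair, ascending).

ISSUED = 2

0. xor.ALU @i0  | RAW r0
1. st.MEM @i1  | no-port MEM/MEM
2. ld.MEM @i2  | RAW r6
3. xor.ALU;or.ALU @i3&i4  | 2-wide
4. st.MEM;mul.MUL @i5&i6  | 2-wide
5. beq.BR @i7  | tail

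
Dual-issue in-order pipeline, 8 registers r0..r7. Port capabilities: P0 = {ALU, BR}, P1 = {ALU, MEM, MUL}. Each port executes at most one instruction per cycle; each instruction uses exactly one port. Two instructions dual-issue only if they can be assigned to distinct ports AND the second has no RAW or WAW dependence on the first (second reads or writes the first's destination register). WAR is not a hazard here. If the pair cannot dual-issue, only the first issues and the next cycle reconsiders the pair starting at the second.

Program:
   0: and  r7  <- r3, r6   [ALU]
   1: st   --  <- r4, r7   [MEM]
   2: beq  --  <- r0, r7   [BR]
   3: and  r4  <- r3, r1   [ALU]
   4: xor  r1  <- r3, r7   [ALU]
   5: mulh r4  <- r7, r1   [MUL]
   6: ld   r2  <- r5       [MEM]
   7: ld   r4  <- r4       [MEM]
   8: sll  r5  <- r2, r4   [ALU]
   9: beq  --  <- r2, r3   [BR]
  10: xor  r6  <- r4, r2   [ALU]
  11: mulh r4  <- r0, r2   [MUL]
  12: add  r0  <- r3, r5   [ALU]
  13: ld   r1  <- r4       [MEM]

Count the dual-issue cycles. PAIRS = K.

0. and.ALU @i0  | RAW r7
1. st.MEM;beq.BR @i1,i2  | pair
2. and.ALU;xor.ALU @i3,i4  | pair
3. mulh.MUL @i5  | no-port MUL/MEM
4. ld.MEM @i6  | no-port MEM/MEM
5. ld.MEM @i7  | RAW r4
6. sll.ALU;beq.BR @i8,i9  | pair
7. xor.ALU;mulh.MUL @i10,i11  | pair
8. add.ALU;ld.MEM @i12,i13  | pair

PAIRS = 5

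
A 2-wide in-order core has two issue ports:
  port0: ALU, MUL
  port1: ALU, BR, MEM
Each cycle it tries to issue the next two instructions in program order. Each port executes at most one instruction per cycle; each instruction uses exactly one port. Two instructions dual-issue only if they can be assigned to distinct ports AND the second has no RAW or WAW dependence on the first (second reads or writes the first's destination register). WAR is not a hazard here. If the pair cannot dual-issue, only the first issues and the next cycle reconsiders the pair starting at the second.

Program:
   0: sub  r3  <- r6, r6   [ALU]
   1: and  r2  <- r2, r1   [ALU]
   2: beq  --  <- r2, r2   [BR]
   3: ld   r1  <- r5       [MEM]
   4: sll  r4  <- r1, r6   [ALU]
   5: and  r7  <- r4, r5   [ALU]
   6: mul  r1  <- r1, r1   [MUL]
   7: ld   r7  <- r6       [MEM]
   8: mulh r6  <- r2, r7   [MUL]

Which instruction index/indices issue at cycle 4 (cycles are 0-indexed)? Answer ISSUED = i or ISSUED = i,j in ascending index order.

ISSUED = 5,6

#0 head=0: sub.ALU;and.ALU i0+i1 pair
#1 head=2: beq.BR i2 no-port BR/MEM
#2 head=3: ld.MEM i3 RAW r1
#3 head=4: sll.ALU i4 RAW r4
#4 head=5: and.ALU;mul.MUL i5+i6 pair
#5 head=7: ld.MEM i7 RAW r7
#6 head=8: mulh.MUL i8 tail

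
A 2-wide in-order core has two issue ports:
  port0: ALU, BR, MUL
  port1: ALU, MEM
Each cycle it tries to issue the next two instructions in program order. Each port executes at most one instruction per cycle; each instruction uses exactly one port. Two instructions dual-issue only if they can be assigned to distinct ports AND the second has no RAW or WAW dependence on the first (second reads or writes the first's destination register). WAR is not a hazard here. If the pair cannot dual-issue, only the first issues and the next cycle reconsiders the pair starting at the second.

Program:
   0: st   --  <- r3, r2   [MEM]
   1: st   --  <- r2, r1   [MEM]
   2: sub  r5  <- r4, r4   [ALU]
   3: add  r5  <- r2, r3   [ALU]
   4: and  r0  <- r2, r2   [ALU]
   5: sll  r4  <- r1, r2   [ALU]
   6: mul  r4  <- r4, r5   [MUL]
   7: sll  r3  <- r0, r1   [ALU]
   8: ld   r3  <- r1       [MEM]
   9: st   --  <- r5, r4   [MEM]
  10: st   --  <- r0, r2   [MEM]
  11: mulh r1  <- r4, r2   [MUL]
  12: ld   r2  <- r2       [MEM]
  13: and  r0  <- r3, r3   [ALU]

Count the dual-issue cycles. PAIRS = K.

PAIRS = 5

t=0 i0:st.MEM ; no-port MEM/MEM
t=1 i1+i2:st.MEM/sub.ALU ; 2-wide
t=2 i3+i4:add.ALU/and.ALU ; 2-wide
t=3 i5:sll.ALU ; RAW+WAW r4
t=4 i6+i7:mul.MUL/sll.ALU ; 2-wide
t=5 i8:ld.MEM ; no-port MEM/MEM
t=6 i9:st.MEM ; no-port MEM/MEM
t=7 i10+i11:st.MEM/mulh.MUL ; 2-wide
t=8 i12+i13:ld.MEM/and.ALU ; 2-wide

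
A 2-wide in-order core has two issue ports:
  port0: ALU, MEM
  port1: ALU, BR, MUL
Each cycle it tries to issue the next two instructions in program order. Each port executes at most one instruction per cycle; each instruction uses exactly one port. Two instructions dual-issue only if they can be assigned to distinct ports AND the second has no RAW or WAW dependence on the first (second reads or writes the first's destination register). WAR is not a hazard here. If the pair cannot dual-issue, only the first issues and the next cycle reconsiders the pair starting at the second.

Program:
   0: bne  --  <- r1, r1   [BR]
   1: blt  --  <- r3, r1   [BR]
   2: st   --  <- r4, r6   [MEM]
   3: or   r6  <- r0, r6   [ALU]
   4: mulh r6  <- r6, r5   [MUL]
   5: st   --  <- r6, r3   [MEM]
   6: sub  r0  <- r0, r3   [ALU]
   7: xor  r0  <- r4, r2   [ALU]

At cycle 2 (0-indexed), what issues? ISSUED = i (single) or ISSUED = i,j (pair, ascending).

  cy0 -> i0 (bne) no-port BR/BR
  cy1 -> i1,i2 (blt st) pair
  cy2 -> i3 (or) RAW+WAW r6
  cy3 -> i4 (mulh) RAW r6
  cy4 -> i5,i6 (st sub) pair
  cy5 -> i7 (xor) tail

ISSUED = 3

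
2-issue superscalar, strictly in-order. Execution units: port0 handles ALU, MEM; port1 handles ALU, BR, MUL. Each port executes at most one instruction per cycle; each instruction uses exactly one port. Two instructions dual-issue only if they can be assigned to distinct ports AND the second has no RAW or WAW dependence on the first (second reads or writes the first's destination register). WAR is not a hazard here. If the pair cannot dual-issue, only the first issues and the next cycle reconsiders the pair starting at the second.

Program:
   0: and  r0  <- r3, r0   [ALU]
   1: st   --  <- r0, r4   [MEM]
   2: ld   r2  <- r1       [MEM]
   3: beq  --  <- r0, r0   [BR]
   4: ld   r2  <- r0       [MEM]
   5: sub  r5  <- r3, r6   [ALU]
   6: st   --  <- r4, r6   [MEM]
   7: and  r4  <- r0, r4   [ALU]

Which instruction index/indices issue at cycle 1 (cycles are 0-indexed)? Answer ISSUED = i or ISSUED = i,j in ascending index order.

t=0 i0:and.ALU ; RAW r0
t=1 i1:st.MEM ; no-port MEM/MEM
t=2 i2/i3:ld.MEM/beq.BR ; dual
t=3 i4/i5:ld.MEM/sub.ALU ; dual
t=4 i6/i7:st.MEM/and.ALU ; dual

ISSUED = 1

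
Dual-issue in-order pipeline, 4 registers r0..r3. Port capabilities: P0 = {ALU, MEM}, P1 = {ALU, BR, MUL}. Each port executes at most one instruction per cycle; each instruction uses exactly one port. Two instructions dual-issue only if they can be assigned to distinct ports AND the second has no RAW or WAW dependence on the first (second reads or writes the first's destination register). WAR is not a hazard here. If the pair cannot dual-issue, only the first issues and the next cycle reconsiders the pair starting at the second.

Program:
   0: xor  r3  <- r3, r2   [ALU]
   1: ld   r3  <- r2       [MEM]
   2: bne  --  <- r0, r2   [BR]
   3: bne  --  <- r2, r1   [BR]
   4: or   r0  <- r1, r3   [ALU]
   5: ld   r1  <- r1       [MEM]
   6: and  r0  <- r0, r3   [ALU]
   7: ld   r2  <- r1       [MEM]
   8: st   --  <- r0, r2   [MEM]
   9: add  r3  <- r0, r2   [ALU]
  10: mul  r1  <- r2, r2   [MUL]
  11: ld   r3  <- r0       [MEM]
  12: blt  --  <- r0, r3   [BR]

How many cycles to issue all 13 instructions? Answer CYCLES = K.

[0] i0  xor  -- WAW r3
[1] i1,i2  ld+bne  -- 2-wide
[2] i3,i4  bne+or  -- 2-wide
[3] i5,i6  ld+and  -- 2-wide
[4] i7  ld  -- no-port MEM/MEM
[5] i8,i9  st+add  -- 2-wide
[6] i10,i11  mul+ld  -- 2-wide
[7] i12  blt  -- tail

CYCLES = 8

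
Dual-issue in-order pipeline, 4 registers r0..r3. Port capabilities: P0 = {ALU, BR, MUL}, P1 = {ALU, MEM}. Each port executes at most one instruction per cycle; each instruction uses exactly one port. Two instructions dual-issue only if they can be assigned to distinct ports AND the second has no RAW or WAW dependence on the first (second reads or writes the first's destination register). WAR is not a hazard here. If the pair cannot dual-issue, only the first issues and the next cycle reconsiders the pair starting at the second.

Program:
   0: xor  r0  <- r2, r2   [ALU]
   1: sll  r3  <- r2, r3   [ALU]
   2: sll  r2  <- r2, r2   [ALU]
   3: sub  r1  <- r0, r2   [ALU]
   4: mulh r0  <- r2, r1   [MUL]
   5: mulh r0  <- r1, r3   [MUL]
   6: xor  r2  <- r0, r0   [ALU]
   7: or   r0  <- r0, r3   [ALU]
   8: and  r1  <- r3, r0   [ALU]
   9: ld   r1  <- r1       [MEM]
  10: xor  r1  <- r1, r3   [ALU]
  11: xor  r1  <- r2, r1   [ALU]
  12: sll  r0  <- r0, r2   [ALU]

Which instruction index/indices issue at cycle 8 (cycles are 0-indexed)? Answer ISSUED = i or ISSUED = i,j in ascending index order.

ISSUED = 10

t=0 i0+i1:xor/sll ; 2-wide
t=1 i2:sll ; RAW r2
t=2 i3:sub ; RAW r1
t=3 i4:mulh ; no-port MUL/MUL
t=4 i5:mulh ; RAW r0
t=5 i6+i7:xor/or ; 2-wide
t=6 i8:and ; RAW+WAW r1
t=7 i9:ld ; RAW+WAW r1
t=8 i10:xor ; RAW+WAW r1
t=9 i11+i12:xor/sll ; 2-wide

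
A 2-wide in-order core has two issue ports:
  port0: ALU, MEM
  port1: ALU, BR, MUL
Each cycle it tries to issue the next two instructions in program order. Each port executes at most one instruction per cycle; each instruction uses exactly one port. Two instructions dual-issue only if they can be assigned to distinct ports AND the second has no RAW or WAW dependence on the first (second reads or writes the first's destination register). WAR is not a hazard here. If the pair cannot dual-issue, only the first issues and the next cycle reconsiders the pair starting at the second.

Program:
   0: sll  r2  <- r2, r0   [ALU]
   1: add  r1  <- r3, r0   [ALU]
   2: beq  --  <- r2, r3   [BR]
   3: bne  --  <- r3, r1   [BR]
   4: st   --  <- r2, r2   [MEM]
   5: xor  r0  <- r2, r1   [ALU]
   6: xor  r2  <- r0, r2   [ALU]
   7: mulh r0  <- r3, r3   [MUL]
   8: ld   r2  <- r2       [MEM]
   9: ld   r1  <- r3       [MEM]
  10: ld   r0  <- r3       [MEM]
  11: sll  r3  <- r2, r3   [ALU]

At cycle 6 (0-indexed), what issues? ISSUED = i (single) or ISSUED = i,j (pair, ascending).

ISSUED = 9

c0: i0+i1 sll add  2-wide
c1: i2 beq  no-port BR/BR
c2: i3+i4 bne st  2-wide
c3: i5 xor  RAW r0
c4: i6+i7 xor mulh  2-wide
c5: i8 ld  no-port MEM/MEM
c6: i9 ld  no-port MEM/MEM
c7: i10+i11 ld sll  2-wide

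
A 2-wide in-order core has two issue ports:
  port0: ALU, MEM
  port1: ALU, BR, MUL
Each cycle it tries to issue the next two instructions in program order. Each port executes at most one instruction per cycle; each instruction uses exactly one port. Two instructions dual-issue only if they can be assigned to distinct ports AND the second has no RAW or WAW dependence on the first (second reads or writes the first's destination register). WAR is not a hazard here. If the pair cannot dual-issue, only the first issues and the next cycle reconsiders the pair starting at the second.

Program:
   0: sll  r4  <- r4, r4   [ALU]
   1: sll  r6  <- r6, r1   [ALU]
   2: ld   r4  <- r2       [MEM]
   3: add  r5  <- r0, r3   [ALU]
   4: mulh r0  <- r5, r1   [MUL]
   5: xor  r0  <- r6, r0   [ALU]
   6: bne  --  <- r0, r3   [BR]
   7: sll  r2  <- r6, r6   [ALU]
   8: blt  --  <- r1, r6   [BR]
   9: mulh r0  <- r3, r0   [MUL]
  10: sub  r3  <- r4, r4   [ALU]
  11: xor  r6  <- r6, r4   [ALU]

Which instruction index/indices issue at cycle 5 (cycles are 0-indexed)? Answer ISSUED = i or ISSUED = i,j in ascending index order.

ISSUED = 8

t=0 i0,i1:sll;sll ; pair
t=1 i2,i3:ld;add ; pair
t=2 i4:mulh ; RAW+WAW r0
t=3 i5:xor ; RAW r0
t=4 i6,i7:bne;sll ; pair
t=5 i8:blt ; no-port BR/MUL
t=6 i9,i10:mulh;sub ; pair
t=7 i11:xor ; tail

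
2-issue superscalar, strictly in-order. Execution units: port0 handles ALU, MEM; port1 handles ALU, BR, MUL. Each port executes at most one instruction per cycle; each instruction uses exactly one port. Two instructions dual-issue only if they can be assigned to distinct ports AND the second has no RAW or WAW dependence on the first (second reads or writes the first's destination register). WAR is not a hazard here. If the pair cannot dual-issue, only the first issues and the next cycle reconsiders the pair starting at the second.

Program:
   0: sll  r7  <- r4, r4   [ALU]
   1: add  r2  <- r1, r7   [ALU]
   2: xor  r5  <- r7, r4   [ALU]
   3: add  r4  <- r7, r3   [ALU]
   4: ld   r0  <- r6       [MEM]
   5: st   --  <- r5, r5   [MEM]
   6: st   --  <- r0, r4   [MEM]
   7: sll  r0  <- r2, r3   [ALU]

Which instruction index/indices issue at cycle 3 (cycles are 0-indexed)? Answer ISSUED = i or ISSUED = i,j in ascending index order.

ISSUED = 5

  cy0 -> i0 (sll) RAW r7
  cy1 -> i1,i2 (add;xor) pair
  cy2 -> i3,i4 (add;ld) pair
  cy3 -> i5 (st) no-port MEM/MEM
  cy4 -> i6,i7 (st;sll) pair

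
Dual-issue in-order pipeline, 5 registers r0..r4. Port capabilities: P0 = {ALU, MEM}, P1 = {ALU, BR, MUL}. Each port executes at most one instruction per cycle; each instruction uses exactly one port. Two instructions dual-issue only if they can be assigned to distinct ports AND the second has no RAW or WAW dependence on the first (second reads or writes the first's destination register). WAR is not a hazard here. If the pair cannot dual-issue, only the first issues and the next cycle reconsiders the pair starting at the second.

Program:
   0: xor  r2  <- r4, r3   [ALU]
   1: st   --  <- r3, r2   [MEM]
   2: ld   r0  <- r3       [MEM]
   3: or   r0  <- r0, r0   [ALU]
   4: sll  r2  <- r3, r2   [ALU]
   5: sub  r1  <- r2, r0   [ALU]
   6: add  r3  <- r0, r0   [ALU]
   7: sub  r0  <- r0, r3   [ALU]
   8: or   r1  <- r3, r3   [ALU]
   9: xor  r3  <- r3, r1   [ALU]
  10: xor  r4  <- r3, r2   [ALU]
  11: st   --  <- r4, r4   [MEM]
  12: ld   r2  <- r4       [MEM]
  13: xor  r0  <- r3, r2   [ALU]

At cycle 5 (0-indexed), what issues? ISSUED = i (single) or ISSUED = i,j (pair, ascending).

0. xor @i0  | RAW r2
1. st @i1  | no-port MEM/MEM
2. ld @i2  | RAW+WAW r0
3. or sll @i3,i4  | dual
4. sub add @i5,i6  | dual
5. sub or @i7,i8  | dual
6. xor @i9  | RAW r3
7. xor @i10  | RAW r4
8. st @i11  | no-port MEM/MEM
9. ld @i12  | RAW r2
10. xor @i13  | tail

ISSUED = 7,8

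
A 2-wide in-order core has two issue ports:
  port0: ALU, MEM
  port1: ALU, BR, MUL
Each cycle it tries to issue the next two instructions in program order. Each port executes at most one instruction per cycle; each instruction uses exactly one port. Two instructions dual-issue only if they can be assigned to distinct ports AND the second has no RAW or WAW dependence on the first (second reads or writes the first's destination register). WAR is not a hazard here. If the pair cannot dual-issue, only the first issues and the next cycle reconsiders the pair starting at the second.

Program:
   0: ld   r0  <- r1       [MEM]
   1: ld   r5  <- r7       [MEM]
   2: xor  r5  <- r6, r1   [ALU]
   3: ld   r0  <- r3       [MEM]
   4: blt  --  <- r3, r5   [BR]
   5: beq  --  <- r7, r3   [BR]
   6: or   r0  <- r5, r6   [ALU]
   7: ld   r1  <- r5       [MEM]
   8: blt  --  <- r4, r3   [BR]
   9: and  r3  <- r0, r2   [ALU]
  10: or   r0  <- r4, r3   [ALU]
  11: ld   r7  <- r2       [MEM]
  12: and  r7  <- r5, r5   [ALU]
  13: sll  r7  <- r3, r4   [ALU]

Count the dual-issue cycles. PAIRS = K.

  cy0 -> i0 (ld.MEM) no-port MEM/MEM
  cy1 -> i1 (ld.MEM) WAW r5
  cy2 -> i2,i3 (xor.ALU+ld.MEM) 2-wide
  cy3 -> i4 (blt.BR) no-port BR/BR
  cy4 -> i5,i6 (beq.BR+or.ALU) 2-wide
  cy5 -> i7,i8 (ld.MEM+blt.BR) 2-wide
  cy6 -> i9 (and.ALU) RAW r3
  cy7 -> i10,i11 (or.ALU+ld.MEM) 2-wide
  cy8 -> i12 (and.ALU) WAW r7
  cy9 -> i13 (sll.ALU) tail

PAIRS = 4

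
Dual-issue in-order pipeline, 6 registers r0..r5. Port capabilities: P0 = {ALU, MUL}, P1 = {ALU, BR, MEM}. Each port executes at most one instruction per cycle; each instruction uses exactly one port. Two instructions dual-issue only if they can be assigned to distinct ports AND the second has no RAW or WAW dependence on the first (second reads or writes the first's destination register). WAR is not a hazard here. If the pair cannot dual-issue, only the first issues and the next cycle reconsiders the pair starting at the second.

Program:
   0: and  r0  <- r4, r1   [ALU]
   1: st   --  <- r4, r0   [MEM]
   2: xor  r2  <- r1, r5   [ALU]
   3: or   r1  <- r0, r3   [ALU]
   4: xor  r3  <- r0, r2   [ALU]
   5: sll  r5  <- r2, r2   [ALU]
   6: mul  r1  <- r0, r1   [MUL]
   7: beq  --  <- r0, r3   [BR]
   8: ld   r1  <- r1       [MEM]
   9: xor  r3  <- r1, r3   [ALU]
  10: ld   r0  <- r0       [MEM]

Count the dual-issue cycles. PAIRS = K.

PAIRS = 4

t=0 i0:and ; RAW r0
t=1 i1+i2:st/xor ; dual
t=2 i3+i4:or/xor ; dual
t=3 i5+i6:sll/mul ; dual
t=4 i7:beq ; no-port BR/MEM
t=5 i8:ld ; RAW r1
t=6 i9+i10:xor/ld ; dual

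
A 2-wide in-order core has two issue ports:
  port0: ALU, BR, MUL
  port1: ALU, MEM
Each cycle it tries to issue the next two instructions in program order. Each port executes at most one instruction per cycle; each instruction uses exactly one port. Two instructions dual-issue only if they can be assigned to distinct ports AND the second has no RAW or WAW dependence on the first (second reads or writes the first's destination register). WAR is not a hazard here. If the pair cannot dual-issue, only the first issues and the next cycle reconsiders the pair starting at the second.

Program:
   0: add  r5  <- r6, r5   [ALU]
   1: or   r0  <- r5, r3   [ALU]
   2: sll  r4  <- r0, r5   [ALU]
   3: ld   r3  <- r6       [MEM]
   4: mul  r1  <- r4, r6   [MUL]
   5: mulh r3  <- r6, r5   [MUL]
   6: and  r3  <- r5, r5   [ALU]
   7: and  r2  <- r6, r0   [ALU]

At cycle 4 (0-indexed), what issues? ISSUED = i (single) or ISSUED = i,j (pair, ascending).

ISSUED = 5

  cy0 -> i0 (add) RAW r5
  cy1 -> i1 (or) RAW r0
  cy2 -> i2,i3 (sll ld) pair
  cy3 -> i4 (mul) no-port MUL/MUL
  cy4 -> i5 (mulh) WAW r3
  cy5 -> i6,i7 (and and) pair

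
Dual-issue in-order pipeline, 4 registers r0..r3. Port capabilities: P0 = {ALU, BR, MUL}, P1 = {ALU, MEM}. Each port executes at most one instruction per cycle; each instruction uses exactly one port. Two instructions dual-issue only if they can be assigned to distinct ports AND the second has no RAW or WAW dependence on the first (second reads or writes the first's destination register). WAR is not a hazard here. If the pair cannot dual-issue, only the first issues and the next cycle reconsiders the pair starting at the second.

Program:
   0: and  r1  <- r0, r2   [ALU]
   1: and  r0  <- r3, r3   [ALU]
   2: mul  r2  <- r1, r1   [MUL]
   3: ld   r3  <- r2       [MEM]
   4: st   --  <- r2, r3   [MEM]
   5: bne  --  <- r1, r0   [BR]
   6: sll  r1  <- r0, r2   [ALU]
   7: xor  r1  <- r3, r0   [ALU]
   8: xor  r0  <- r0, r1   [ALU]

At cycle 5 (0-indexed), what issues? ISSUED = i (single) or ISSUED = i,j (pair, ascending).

ISSUED = 7

t=0 i0/i1:and;and ; pair
t=1 i2:mul ; RAW r2
t=2 i3:ld ; no-port MEM/MEM
t=3 i4/i5:st;bne ; pair
t=4 i6:sll ; WAW r1
t=5 i7:xor ; RAW r1
t=6 i8:xor ; tail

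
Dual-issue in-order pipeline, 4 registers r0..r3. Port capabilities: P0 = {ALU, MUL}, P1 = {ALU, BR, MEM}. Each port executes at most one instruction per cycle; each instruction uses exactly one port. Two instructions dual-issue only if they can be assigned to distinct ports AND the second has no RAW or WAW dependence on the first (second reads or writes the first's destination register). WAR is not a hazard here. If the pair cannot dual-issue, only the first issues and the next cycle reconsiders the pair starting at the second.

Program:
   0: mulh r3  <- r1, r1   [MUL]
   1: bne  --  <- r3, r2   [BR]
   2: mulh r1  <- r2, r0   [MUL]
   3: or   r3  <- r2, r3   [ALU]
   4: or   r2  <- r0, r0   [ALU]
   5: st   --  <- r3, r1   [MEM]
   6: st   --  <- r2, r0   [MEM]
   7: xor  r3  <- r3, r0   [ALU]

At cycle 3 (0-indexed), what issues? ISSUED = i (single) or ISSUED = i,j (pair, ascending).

ISSUED = 5

#0 head=0: mulh.MUL i0 RAW r3
#1 head=1: bne.BR/mulh.MUL i1/i2 dual
#2 head=3: or.ALU/or.ALU i3/i4 dual
#3 head=5: st.MEM i5 no-port MEM/MEM
#4 head=6: st.MEM/xor.ALU i6/i7 dual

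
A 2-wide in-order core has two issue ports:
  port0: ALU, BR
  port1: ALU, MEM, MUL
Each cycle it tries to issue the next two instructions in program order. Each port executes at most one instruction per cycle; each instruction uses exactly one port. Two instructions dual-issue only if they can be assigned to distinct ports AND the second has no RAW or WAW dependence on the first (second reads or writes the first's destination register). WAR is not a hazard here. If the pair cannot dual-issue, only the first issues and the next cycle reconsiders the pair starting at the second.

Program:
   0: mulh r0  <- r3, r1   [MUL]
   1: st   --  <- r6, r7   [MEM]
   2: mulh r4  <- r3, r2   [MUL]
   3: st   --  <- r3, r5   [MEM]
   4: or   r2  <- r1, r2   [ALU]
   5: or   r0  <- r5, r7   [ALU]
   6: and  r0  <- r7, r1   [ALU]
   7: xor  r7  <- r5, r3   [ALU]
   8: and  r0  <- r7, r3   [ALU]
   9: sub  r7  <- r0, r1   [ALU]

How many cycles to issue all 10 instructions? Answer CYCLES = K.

CYCLES = 8

0. mulh @i0  | no-port MUL/MEM
1. st @i1  | no-port MEM/MUL
2. mulh @i2  | no-port MUL/MEM
3. st+or @i3/i4  | pair
4. or @i5  | WAW r0
5. and+xor @i6/i7  | pair
6. and @i8  | RAW r0
7. sub @i9  | tail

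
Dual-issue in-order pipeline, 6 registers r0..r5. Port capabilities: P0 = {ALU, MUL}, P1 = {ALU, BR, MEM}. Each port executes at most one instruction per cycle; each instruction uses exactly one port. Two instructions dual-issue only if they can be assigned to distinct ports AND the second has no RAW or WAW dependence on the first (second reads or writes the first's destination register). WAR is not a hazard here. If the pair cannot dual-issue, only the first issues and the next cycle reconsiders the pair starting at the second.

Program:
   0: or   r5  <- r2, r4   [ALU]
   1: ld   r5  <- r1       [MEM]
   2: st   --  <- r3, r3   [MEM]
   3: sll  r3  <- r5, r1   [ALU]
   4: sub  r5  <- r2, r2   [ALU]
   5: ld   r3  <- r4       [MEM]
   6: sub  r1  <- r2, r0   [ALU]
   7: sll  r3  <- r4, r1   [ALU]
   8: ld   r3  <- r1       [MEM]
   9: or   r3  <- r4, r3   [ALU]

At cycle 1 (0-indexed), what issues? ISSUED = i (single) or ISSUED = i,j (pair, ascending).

0. or @i0  | WAW r5
1. ld @i1  | no-port MEM/MEM
2. st;sll @i2/i3  | 2-wide
3. sub;ld @i4/i5  | 2-wide
4. sub @i6  | RAW r1
5. sll @i7  | WAW r3
6. ld @i8  | RAW+WAW r3
7. or @i9  | tail

ISSUED = 1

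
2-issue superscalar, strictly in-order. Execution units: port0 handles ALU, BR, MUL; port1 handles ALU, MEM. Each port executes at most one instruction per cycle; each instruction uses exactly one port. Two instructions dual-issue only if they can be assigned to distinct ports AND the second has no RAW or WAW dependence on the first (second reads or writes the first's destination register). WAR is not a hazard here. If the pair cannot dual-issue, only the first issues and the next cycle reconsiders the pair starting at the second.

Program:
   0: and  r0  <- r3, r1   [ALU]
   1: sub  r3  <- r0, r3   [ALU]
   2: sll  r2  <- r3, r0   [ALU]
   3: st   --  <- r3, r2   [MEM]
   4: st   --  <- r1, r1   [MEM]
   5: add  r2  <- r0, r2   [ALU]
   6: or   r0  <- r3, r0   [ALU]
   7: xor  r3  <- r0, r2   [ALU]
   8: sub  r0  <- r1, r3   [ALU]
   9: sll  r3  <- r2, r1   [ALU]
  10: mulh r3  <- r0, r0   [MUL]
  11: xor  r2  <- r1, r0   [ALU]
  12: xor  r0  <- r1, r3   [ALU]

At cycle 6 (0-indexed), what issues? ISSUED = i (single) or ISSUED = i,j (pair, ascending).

[0] i0  and  -- RAW r0
[1] i1  sub  -- RAW r3
[2] i2  sll  -- RAW r2
[3] i3  st  -- no-port MEM/MEM
[4] i4&i5  st+add  -- pair
[5] i6  or  -- RAW r0
[6] i7  xor  -- RAW r3
[7] i8&i9  sub+sll  -- pair
[8] i10&i11  mulh+xor  -- pair
[9] i12  xor  -- tail

ISSUED = 7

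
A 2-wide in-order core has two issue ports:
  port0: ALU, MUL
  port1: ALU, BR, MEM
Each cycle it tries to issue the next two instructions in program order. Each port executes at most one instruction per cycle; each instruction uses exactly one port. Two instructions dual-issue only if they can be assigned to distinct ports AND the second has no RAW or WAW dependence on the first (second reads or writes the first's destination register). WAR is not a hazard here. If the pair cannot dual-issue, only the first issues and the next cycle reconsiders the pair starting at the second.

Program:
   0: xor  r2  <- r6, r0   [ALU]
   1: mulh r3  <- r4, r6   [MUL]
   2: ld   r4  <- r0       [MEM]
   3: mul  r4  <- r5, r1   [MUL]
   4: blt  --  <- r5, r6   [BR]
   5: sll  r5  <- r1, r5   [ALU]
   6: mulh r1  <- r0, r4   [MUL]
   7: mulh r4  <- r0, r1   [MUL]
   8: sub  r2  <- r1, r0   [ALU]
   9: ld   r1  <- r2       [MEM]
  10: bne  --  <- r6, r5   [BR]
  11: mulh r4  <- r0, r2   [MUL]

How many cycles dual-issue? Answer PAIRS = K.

PAIRS = 5

t=0 i0/i1:xor+mulh ; dual
t=1 i2:ld ; WAW r4
t=2 i3/i4:mul+blt ; dual
t=3 i5/i6:sll+mulh ; dual
t=4 i7/i8:mulh+sub ; dual
t=5 i9:ld ; no-port MEM/BR
t=6 i10/i11:bne+mulh ; dual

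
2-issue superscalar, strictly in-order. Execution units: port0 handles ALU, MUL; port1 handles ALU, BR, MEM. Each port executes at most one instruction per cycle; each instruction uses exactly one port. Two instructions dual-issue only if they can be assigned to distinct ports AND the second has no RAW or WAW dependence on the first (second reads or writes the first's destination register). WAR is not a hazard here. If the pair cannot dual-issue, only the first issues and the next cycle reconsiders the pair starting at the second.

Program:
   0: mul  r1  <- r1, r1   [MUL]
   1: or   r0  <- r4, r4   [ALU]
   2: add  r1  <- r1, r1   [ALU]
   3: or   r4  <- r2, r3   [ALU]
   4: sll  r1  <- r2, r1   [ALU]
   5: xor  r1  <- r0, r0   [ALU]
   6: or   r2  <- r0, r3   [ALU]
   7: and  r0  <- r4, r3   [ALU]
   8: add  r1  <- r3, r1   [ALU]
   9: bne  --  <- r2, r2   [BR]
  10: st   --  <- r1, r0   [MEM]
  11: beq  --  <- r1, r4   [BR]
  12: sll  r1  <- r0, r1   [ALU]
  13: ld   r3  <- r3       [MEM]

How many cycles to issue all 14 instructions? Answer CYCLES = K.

CYCLES = 9

t=0 i0&i1:mul or ; dual
t=1 i2&i3:add or ; dual
t=2 i4:sll ; WAW r1
t=3 i5&i6:xor or ; dual
t=4 i7&i8:and add ; dual
t=5 i9:bne ; no-port BR/MEM
t=6 i10:st ; no-port MEM/BR
t=7 i11&i12:beq sll ; dual
t=8 i13:ld ; tail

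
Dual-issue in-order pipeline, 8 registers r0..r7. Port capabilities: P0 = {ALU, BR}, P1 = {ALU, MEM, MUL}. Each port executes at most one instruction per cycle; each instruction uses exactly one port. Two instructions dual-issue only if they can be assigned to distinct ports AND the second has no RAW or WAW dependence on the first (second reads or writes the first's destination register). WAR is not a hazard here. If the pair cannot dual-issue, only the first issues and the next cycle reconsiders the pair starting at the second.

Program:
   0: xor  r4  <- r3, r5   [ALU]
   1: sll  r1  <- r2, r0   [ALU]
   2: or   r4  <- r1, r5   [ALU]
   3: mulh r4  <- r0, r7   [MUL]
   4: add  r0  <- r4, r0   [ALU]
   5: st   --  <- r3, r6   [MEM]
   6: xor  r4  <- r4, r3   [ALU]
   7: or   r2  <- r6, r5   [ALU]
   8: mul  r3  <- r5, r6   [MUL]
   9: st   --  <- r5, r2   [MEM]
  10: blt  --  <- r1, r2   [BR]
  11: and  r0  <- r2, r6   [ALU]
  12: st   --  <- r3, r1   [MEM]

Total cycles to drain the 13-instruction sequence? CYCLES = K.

CYCLES = 8

t=0 i0,i1:xor+sll ; 2-wide
t=1 i2:or ; WAW r4
t=2 i3:mulh ; RAW r4
t=3 i4,i5:add+st ; 2-wide
t=4 i6,i7:xor+or ; 2-wide
t=5 i8:mul ; no-port MUL/MEM
t=6 i9,i10:st+blt ; 2-wide
t=7 i11,i12:and+st ; 2-wide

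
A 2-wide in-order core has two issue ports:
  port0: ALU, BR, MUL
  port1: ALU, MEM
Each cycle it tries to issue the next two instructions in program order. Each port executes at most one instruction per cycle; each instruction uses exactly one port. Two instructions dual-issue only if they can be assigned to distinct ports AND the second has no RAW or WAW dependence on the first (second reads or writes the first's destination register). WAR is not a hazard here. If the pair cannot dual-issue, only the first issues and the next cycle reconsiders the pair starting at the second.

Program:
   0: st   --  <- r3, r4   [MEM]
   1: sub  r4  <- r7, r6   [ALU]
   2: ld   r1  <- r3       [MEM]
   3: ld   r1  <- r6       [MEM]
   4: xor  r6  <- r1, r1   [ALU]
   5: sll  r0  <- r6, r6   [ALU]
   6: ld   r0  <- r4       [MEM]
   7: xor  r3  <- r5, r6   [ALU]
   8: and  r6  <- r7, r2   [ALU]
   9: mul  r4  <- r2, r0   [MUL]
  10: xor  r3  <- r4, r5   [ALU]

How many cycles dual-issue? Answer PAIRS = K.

#0 head=0: st+sub i0+i1 2-wide
#1 head=2: ld i2 no-port MEM/MEM
#2 head=3: ld i3 RAW r1
#3 head=4: xor i4 RAW r6
#4 head=5: sll i5 WAW r0
#5 head=6: ld+xor i6+i7 2-wide
#6 head=8: and+mul i8+i9 2-wide
#7 head=10: xor i10 tail

PAIRS = 3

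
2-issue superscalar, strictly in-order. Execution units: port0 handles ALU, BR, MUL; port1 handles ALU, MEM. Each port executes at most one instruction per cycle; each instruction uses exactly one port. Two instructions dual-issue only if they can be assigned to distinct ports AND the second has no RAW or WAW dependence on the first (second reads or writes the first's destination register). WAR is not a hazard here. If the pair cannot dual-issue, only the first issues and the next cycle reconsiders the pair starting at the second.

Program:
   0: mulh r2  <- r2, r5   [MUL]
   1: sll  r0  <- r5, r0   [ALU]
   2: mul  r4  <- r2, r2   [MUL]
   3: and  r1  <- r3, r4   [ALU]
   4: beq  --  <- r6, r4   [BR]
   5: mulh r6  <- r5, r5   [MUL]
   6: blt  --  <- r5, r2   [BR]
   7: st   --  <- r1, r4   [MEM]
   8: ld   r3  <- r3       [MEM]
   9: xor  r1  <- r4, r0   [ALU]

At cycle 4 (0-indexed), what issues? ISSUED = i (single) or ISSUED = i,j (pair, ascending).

c0: i0+i1 mulh.MUL;sll.ALU  pair
c1: i2 mul.MUL  RAW r4
c2: i3+i4 and.ALU;beq.BR  pair
c3: i5 mulh.MUL  no-port MUL/BR
c4: i6+i7 blt.BR;st.MEM  pair
c5: i8+i9 ld.MEM;xor.ALU  pair

ISSUED = 6,7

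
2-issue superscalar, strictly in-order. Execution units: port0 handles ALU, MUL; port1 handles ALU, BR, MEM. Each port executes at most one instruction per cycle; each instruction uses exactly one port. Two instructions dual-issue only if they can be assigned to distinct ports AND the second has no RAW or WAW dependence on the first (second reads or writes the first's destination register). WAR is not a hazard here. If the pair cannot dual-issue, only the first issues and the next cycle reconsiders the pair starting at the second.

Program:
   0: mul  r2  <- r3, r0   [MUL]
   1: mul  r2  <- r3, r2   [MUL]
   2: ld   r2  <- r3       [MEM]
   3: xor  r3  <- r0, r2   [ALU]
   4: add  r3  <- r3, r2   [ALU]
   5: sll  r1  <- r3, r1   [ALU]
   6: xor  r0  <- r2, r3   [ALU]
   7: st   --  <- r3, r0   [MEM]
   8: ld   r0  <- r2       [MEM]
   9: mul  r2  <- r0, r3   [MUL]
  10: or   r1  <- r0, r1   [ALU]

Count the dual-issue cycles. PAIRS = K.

t=0 i0:mul.MUL ; no-port MUL/MUL
t=1 i1:mul.MUL ; WAW r2
t=2 i2:ld.MEM ; RAW r2
t=3 i3:xor.ALU ; RAW+WAW r3
t=4 i4:add.ALU ; RAW r3
t=5 i5/i6:sll.ALU+xor.ALU ; dual
t=6 i7:st.MEM ; no-port MEM/MEM
t=7 i8:ld.MEM ; RAW r0
t=8 i9/i10:mul.MUL+or.ALU ; dual

PAIRS = 2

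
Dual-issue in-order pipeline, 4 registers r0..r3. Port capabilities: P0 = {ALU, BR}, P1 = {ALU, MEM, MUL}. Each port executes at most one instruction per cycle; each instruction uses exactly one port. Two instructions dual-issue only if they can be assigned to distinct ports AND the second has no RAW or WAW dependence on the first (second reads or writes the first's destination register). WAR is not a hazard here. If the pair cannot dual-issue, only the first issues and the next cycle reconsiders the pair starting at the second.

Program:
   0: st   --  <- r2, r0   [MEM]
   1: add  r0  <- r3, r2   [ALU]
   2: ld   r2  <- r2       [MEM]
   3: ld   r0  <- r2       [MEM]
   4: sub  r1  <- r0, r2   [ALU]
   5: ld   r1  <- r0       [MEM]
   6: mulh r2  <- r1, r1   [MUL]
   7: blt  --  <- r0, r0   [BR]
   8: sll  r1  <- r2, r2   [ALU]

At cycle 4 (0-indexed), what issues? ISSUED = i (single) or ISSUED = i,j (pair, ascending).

ISSUED = 5

t=0 i0&i1:st+add ; 2-wide
t=1 i2:ld ; no-port MEM/MEM
t=2 i3:ld ; RAW r0
t=3 i4:sub ; WAW r1
t=4 i5:ld ; no-port MEM/MUL
t=5 i6&i7:mulh+blt ; 2-wide
t=6 i8:sll ; tail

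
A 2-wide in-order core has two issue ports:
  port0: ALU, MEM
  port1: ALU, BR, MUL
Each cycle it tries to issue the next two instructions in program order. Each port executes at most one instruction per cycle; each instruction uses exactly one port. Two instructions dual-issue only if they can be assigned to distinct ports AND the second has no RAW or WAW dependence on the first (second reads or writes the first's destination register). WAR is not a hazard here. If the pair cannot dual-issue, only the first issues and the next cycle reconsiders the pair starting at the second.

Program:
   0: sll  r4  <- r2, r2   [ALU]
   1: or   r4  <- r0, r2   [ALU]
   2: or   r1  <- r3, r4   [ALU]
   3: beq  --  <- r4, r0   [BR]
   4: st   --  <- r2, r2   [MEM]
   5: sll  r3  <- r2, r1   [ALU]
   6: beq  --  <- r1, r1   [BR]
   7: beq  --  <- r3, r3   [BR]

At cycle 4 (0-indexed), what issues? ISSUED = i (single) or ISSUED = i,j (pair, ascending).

  cy0 -> i0 (sll) WAW r4
  cy1 -> i1 (or) RAW r4
  cy2 -> i2&i3 (or+beq) dual
  cy3 -> i4&i5 (st+sll) dual
  cy4 -> i6 (beq) no-port BR/BR
  cy5 -> i7 (beq) tail

ISSUED = 6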